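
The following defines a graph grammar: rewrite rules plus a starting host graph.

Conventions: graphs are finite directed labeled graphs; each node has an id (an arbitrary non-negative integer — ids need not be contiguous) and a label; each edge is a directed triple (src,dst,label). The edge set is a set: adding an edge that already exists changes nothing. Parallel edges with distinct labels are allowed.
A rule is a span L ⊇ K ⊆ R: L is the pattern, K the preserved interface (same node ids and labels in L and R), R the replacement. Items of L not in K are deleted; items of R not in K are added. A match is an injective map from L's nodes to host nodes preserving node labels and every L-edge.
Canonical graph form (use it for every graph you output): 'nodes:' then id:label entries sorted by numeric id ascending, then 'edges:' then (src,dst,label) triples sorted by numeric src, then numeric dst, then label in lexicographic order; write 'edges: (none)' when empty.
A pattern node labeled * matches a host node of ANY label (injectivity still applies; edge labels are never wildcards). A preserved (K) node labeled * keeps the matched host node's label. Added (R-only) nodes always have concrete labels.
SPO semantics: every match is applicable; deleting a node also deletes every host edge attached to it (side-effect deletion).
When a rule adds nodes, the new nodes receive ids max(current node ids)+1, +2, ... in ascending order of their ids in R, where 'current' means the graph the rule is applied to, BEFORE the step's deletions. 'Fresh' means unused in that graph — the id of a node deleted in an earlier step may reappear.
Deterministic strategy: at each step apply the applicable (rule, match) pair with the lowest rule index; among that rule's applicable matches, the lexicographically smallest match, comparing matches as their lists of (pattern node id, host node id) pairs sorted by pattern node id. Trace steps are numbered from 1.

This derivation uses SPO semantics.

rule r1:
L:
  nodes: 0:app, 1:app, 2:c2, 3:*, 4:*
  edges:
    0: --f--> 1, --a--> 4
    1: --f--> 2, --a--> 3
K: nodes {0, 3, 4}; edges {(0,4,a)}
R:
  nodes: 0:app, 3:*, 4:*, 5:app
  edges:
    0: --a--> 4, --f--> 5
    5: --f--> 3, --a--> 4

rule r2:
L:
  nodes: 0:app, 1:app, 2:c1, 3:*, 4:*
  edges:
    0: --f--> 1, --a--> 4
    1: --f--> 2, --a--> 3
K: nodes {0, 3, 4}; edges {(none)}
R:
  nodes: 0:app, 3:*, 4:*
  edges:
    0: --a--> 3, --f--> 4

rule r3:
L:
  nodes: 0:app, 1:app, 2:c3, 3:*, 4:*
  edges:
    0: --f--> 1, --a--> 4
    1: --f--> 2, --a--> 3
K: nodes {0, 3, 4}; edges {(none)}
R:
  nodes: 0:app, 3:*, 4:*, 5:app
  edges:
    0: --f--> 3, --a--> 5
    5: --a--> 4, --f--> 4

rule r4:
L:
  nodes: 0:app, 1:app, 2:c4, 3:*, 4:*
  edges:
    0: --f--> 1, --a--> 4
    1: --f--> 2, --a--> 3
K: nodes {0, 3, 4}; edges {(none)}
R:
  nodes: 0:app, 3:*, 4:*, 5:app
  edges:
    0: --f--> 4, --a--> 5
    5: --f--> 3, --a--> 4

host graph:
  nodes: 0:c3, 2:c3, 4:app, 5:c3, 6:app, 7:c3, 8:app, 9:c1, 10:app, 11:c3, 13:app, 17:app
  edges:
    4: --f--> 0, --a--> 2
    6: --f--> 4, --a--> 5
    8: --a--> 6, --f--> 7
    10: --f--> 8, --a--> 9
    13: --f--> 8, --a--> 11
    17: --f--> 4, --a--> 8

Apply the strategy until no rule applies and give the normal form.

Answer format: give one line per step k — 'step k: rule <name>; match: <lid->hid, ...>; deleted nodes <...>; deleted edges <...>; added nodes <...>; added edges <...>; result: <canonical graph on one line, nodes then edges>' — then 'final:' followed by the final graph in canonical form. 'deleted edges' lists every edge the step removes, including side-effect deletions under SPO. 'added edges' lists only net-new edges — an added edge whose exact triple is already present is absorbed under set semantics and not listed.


step 1: rule r3; match: 0->6, 1->4, 2->0, 3->2, 4->5; deleted nodes 0, 4; deleted edges (4,0,f); (4,2,a); (6,4,f); (6,5,a); (17,4,f); added nodes 18; added edges (6,2,f); (6,18,a); (18,5,a); (18,5,f); result: nodes: 2:c3, 5:c3, 6:app, 7:c3, 8:app, 9:c1, 10:app, 11:c3, 13:app, 17:app, 18:app edges: (6,2,f); (6,18,a); (8,6,a); (8,7,f); (10,8,f); (10,9,a); (13,8,f); (13,11,a); (17,8,a); (18,5,a); (18,5,f)
step 2: rule r3; match: 0->10, 1->8, 2->7, 3->6, 4->9; deleted nodes 7, 8; deleted edges (8,6,a); (8,7,f); (10,8,f); (10,9,a); (13,8,f); (17,8,a); added nodes 19; added edges (10,6,f); (10,19,a); (19,9,a); (19,9,f); result: nodes: 2:c3, 5:c3, 6:app, 9:c1, 10:app, 11:c3, 13:app, 17:app, 18:app, 19:app edges: (6,2,f); (6,18,a); (10,6,f); (10,19,a); (13,11,a); (18,5,a); (18,5,f); (19,9,a); (19,9,f)
step 3: rule r3; match: 0->10, 1->6, 2->2, 3->18, 4->19; deleted nodes 2, 6; deleted edges (6,2,f); (6,18,a); (10,6,f); (10,19,a); added nodes 20; added edges (10,18,f); (10,20,a); (20,19,a); (20,19,f); result: nodes: 5:c3, 9:c1, 10:app, 11:c3, 13:app, 17:app, 18:app, 19:app, 20:app edges: (10,18,f); (10,20,a); (13,11,a); (18,5,a); (18,5,f); (19,9,a); (19,9,f); (20,19,a); (20,19,f)
final:
nodes: 5:c3, 9:c1, 10:app, 11:c3, 13:app, 17:app, 18:app, 19:app, 20:app
edges: (10,18,f); (10,20,a); (13,11,a); (18,5,a); (18,5,f); (19,9,a); (19,9,f); (20,19,a); (20,19,f)


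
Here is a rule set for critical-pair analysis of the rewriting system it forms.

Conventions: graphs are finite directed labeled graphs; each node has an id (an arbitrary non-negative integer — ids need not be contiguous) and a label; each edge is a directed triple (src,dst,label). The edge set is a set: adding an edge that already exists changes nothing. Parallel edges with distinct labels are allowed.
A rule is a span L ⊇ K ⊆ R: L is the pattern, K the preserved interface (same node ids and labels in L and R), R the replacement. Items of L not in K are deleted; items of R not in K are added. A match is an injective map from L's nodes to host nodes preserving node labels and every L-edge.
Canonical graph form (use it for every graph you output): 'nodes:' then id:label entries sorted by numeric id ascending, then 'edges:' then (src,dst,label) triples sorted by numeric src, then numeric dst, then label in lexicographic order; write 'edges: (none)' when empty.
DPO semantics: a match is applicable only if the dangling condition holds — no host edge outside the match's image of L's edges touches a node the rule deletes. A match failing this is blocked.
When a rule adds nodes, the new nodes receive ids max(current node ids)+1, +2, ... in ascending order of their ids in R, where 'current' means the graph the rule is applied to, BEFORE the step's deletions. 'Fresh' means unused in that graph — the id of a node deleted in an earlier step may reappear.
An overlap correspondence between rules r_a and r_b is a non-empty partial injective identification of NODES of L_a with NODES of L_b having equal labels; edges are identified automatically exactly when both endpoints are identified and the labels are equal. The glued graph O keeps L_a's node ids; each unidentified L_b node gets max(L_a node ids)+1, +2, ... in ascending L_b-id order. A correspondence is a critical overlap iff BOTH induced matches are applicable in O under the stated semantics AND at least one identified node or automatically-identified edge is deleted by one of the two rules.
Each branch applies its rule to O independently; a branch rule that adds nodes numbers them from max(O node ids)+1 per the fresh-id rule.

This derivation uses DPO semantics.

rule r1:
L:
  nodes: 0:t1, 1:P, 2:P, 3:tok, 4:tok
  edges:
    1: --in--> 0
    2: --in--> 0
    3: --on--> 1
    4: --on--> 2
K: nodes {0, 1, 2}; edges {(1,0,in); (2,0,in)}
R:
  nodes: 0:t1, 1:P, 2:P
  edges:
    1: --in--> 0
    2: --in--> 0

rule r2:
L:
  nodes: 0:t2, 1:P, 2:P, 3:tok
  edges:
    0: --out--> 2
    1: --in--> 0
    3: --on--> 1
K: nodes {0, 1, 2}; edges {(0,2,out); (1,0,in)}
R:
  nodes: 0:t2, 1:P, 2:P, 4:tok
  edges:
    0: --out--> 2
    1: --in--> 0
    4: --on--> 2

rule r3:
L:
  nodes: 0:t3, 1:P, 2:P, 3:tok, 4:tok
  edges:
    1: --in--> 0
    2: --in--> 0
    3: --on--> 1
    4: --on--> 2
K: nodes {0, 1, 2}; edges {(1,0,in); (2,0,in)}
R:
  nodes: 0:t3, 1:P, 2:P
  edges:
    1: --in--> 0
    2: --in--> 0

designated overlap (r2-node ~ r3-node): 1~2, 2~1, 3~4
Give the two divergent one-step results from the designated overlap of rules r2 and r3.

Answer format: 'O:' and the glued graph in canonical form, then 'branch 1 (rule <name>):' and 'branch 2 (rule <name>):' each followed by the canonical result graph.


O:
nodes: 0:t2, 1:P, 2:P, 3:tok, 4:t3, 5:tok
edges: (0,2,out); (1,0,in); (1,4,in); (2,4,in); (3,1,on); (5,2,on)
branch 1 (rule r2):
nodes: 0:t2, 1:P, 2:P, 4:t3, 5:tok, 6:tok
edges: (0,2,out); (1,0,in); (1,4,in); (2,4,in); (5,2,on); (6,2,on)
branch 2 (rule r3):
nodes: 0:t2, 1:P, 2:P, 4:t3
edges: (0,2,out); (1,0,in); (1,4,in); (2,4,in)


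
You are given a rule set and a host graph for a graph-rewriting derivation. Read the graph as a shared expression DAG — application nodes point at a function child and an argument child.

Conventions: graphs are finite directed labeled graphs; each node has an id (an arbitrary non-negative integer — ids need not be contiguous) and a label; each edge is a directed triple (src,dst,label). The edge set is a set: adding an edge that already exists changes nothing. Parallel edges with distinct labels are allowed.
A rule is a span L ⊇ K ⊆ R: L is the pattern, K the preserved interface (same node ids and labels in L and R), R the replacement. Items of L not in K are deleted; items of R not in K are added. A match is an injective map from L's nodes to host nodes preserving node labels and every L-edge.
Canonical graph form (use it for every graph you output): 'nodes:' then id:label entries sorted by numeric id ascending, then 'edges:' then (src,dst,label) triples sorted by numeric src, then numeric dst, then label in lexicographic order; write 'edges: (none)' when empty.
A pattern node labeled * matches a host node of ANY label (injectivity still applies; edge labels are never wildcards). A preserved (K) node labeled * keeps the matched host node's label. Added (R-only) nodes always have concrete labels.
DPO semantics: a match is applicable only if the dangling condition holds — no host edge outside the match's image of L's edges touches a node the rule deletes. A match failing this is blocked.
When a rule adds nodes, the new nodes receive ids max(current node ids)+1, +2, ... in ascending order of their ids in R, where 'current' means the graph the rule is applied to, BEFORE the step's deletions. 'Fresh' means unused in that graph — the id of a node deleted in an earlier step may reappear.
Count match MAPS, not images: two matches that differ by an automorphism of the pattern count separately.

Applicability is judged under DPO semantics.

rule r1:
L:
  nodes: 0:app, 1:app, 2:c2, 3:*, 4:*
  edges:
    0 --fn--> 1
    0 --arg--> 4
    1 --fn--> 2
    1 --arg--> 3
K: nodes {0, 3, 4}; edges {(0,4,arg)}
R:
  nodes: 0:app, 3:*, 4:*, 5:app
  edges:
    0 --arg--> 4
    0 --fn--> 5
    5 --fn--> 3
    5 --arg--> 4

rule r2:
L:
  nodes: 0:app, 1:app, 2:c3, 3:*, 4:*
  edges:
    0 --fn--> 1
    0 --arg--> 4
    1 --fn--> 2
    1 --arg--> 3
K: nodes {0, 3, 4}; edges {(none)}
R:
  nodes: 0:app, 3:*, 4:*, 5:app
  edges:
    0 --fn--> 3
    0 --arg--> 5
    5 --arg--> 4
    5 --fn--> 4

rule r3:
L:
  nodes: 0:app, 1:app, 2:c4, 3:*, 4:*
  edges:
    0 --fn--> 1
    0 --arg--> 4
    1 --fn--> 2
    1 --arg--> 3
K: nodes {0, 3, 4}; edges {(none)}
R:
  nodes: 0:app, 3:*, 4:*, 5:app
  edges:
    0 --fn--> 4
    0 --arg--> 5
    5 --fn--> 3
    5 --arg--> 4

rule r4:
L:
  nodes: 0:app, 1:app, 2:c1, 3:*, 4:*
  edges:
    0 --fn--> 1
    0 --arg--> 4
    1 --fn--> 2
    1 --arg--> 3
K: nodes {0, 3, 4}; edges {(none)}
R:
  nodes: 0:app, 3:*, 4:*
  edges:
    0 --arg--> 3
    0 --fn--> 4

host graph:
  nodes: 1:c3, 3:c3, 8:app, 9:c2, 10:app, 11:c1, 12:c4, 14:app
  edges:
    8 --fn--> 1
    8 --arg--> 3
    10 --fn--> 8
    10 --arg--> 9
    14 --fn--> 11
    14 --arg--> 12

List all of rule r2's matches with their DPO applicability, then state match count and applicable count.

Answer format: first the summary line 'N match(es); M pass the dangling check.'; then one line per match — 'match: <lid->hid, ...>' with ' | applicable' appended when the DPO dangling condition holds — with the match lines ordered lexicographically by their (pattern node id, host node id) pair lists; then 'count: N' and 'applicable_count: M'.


1 match(es); 1 pass the dangling check.
match: 0->10, 1->8, 2->1, 3->3, 4->9 | applicable
count: 1
applicable_count: 1


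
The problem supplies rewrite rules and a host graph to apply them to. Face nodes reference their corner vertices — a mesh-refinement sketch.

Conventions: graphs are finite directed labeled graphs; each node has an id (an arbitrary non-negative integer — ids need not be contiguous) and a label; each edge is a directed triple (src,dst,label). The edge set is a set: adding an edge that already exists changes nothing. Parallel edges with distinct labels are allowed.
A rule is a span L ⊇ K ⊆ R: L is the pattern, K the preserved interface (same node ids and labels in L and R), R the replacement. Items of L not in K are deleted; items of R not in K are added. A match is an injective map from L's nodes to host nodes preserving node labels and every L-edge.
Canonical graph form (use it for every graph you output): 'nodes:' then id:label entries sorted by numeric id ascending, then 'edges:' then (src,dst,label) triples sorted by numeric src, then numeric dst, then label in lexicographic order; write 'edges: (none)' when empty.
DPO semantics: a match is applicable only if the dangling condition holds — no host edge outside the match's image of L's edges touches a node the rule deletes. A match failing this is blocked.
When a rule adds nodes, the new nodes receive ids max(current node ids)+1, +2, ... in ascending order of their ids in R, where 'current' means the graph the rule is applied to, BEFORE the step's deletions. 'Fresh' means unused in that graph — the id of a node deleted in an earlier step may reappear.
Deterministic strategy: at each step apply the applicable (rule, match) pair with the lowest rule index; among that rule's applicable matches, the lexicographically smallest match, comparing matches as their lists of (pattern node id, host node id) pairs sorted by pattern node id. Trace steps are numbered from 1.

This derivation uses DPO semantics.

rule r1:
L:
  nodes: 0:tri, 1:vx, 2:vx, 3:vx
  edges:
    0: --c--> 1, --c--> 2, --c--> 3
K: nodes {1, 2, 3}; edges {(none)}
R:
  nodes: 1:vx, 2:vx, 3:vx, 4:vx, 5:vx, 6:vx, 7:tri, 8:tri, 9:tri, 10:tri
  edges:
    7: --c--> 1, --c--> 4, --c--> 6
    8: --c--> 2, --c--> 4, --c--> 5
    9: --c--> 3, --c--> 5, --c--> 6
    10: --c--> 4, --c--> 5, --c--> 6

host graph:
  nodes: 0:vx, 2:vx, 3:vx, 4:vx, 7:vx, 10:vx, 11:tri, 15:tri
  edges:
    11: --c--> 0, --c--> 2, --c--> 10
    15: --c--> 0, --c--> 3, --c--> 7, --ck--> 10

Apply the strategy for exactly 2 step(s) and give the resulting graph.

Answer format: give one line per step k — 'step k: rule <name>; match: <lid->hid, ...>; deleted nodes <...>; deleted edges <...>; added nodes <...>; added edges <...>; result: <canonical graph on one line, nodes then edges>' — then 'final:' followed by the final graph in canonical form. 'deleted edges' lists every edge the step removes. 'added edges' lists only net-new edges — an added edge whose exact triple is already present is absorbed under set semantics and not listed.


step 1: rule r1; match: 0->11, 1->0, 2->2, 3->10; deleted nodes 11; deleted edges (11,0,c); (11,2,c); (11,10,c); added nodes 16, 17, 18, 19, 20, 21, 22; added edges (19,0,c); (19,16,c); (19,18,c); (20,2,c); (20,16,c); (20,17,c); (21,10,c); (21,17,c); (21,18,c); (22,16,c); (22,17,c); (22,18,c); result: nodes: 0:vx, 2:vx, 3:vx, 4:vx, 7:vx, 10:vx, 15:tri, 16:vx, 17:vx, 18:vx, 19:tri, 20:tri, 21:tri, 22:tri edges: (15,0,c); (15,3,c); (15,7,c); (15,10,ck); (19,0,c); (19,16,c); (19,18,c); (20,2,c); (20,16,c); (20,17,c); (21,10,c); (21,17,c); (21,18,c); (22,16,c); (22,17,c); (22,18,c)
step 2: rule r1; match: 0->19, 1->0, 2->16, 3->18; deleted nodes 19; deleted edges (19,0,c); (19,16,c); (19,18,c); added nodes 23, 24, 25, 26, 27, 28, 29; added edges (26,0,c); (26,23,c); (26,25,c); (27,16,c); (27,23,c); (27,24,c); (28,18,c); (28,24,c); (28,25,c); (29,23,c); (29,24,c); (29,25,c); result: nodes: 0:vx, 2:vx, 3:vx, 4:vx, 7:vx, 10:vx, 15:tri, 16:vx, 17:vx, 18:vx, 20:tri, 21:tri, 22:tri, 23:vx, 24:vx, 25:vx, 26:tri, 27:tri, 28:tri, 29:tri edges: (15,0,c); (15,3,c); (15,7,c); (15,10,ck); (20,2,c); (20,16,c); (20,17,c); (21,10,c); (21,17,c); (21,18,c); (22,16,c); (22,17,c); (22,18,c); (26,0,c); (26,23,c); (26,25,c); (27,16,c); (27,23,c); (27,24,c); (28,18,c); (28,24,c); (28,25,c); (29,23,c); (29,24,c); (29,25,c)
final:
nodes: 0:vx, 2:vx, 3:vx, 4:vx, 7:vx, 10:vx, 15:tri, 16:vx, 17:vx, 18:vx, 20:tri, 21:tri, 22:tri, 23:vx, 24:vx, 25:vx, 26:tri, 27:tri, 28:tri, 29:tri
edges: (15,0,c); (15,3,c); (15,7,c); (15,10,ck); (20,2,c); (20,16,c); (20,17,c); (21,10,c); (21,17,c); (21,18,c); (22,16,c); (22,17,c); (22,18,c); (26,0,c); (26,23,c); (26,25,c); (27,16,c); (27,23,c); (27,24,c); (28,18,c); (28,24,c); (28,25,c); (29,23,c); (29,24,c); (29,25,c)


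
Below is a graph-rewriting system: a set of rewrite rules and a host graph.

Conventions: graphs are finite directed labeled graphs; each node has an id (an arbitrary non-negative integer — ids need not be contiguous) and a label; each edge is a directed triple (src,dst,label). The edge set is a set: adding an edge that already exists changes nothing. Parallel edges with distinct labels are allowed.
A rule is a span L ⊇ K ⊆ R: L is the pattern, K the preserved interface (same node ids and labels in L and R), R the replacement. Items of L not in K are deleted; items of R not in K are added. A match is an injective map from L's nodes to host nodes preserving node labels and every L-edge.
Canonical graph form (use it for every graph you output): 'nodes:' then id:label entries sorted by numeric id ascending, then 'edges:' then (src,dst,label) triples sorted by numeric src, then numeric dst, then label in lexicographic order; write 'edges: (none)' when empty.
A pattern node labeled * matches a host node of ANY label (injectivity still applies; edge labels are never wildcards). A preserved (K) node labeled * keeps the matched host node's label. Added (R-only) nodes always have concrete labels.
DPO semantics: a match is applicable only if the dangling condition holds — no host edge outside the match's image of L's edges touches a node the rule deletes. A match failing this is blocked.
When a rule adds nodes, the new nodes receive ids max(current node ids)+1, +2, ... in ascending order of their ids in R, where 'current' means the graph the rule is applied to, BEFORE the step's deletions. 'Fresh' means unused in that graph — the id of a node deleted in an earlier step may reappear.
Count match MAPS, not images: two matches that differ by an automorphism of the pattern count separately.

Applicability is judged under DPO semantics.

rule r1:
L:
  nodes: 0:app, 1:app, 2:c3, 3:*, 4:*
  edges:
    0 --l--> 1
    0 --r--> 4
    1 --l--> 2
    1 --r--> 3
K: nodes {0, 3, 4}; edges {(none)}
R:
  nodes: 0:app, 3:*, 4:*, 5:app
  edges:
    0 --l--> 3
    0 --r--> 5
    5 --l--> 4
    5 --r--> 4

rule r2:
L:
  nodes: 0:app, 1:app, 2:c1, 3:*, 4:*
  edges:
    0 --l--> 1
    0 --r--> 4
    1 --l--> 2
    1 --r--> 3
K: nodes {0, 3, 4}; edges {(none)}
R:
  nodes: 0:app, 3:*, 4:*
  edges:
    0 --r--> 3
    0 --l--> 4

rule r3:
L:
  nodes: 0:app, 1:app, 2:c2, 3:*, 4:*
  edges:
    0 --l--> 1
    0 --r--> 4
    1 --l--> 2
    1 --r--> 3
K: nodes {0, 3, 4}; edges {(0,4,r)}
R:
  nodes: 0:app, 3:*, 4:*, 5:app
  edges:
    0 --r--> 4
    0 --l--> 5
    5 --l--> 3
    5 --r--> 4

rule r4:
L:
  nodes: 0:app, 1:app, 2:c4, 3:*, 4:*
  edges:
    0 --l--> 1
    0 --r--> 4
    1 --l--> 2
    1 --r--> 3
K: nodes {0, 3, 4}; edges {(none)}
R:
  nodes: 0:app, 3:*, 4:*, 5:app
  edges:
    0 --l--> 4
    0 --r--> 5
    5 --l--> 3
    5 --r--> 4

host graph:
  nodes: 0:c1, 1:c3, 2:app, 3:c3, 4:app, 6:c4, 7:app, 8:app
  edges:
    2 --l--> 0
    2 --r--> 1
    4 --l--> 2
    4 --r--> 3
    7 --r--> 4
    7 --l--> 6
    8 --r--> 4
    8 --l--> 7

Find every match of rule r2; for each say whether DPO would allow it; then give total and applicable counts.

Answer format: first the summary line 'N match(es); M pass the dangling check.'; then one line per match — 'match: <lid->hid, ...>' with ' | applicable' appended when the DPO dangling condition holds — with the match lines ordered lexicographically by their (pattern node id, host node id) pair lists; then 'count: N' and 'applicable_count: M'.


1 match(es); 1 pass the dangling check.
match: 0->4, 1->2, 2->0, 3->1, 4->3 | applicable
count: 1
applicable_count: 1


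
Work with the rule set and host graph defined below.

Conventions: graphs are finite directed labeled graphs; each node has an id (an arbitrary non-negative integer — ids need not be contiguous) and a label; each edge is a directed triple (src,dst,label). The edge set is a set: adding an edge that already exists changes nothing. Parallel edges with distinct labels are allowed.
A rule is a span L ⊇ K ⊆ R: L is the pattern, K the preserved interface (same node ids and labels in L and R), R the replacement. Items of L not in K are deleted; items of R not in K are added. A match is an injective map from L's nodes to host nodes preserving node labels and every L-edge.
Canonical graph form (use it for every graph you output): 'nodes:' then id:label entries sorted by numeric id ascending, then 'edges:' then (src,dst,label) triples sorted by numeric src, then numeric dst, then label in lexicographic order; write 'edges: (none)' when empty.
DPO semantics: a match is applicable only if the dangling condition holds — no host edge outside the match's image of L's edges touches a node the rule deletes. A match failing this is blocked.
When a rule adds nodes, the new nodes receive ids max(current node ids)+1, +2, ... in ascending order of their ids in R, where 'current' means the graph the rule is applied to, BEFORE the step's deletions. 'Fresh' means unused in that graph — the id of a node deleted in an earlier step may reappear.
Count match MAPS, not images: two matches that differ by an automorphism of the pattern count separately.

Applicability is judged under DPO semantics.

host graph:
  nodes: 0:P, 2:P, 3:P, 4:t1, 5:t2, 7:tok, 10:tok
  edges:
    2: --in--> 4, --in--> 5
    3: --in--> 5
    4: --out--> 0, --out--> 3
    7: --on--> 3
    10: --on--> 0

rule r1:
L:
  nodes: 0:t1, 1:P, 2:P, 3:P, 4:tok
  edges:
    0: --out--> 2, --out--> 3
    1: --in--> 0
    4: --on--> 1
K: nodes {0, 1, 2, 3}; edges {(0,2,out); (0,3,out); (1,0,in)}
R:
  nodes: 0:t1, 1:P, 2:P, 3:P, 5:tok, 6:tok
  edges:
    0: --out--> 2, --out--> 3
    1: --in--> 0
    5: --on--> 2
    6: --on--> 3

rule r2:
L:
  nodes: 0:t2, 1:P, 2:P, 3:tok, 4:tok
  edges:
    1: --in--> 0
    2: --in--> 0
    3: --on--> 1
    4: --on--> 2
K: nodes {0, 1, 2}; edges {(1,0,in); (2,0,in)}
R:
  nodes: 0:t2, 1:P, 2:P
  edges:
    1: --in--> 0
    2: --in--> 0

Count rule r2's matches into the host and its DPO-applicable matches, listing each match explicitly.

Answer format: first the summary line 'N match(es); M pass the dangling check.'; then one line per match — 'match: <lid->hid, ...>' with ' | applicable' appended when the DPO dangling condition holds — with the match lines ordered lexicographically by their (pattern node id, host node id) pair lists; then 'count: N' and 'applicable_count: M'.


0 match(es); 0 pass the dangling check.
count: 0
applicable_count: 0


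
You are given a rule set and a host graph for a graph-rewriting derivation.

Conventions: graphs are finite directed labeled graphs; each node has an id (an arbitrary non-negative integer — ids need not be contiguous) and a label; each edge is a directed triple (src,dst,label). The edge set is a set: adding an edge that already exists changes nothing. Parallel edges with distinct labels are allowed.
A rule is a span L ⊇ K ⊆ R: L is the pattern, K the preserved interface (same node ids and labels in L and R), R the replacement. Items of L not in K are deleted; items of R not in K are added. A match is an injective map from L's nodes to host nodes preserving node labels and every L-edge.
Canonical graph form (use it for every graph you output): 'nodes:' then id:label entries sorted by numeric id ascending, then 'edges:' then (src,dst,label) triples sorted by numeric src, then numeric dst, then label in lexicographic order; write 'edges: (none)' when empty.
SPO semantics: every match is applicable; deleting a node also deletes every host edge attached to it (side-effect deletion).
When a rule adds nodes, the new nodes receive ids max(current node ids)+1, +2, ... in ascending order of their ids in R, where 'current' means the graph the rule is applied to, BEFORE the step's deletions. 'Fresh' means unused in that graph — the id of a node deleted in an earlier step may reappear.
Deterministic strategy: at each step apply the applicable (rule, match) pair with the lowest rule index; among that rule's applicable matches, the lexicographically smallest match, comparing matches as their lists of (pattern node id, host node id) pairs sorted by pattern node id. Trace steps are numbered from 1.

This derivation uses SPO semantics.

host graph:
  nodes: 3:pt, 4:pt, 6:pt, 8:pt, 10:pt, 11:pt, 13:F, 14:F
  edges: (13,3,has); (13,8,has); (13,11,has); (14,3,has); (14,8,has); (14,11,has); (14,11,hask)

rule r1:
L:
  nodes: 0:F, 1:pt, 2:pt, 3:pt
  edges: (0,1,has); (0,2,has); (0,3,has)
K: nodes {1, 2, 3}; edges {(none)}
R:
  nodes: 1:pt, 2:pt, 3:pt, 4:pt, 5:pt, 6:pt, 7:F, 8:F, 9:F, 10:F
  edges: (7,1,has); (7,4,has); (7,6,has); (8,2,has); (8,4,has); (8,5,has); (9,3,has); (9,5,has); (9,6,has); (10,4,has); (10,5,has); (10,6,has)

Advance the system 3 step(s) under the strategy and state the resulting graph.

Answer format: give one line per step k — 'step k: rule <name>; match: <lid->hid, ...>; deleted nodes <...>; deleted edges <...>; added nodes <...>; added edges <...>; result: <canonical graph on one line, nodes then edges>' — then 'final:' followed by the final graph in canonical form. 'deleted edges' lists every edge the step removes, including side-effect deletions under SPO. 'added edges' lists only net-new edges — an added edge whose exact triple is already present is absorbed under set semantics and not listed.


step 1: rule r1; match: 0->13, 1->3, 2->8, 3->11; deleted nodes 13; deleted edges (13,3,has); (13,8,has); (13,11,has); added nodes 15, 16, 17, 18, 19, 20, 21; added edges (18,3,has); (18,15,has); (18,17,has); (19,8,has); (19,15,has); (19,16,has); (20,11,has); (20,16,has); (20,17,has); (21,15,has); (21,16,has); (21,17,has); result: nodes: 3:pt, 4:pt, 6:pt, 8:pt, 10:pt, 11:pt, 14:F, 15:pt, 16:pt, 17:pt, 18:F, 19:F, 20:F, 21:F edges: (14,3,has); (14,8,has); (14,11,has); (14,11,hask); (18,3,has); (18,15,has); (18,17,has); (19,8,has); (19,15,has); (19,16,has); (20,11,has); (20,16,has); (20,17,has); (21,15,has); (21,16,has); (21,17,has)
step 2: rule r1; match: 0->14, 1->3, 2->8, 3->11; deleted nodes 14; deleted edges (14,3,has); (14,8,has); (14,11,has); (14,11,hask); added nodes 22, 23, 24, 25, 26, 27, 28; added edges (25,3,has); (25,22,has); (25,24,has); (26,8,has); (26,22,has); (26,23,has); (27,11,has); (27,23,has); (27,24,has); (28,22,has); (28,23,has); (28,24,has); result: nodes: 3:pt, 4:pt, 6:pt, 8:pt, 10:pt, 11:pt, 15:pt, 16:pt, 17:pt, 18:F, 19:F, 20:F, 21:F, 22:pt, 23:pt, 24:pt, 25:F, 26:F, 27:F, 28:F edges: (18,3,has); (18,15,has); (18,17,has); (19,8,has); (19,15,has); (19,16,has); (20,11,has); (20,16,has); (20,17,has); (21,15,has); (21,16,has); (21,17,has); (25,3,has); (25,22,has); (25,24,has); (26,8,has); (26,22,has); (26,23,has); (27,11,has); (27,23,has); (27,24,has); (28,22,has); (28,23,has); (28,24,has)
step 3: rule r1; match: 0->18, 1->3, 2->15, 3->17; deleted nodes 18; deleted edges (18,3,has); (18,15,has); (18,17,has); added nodes 29, 30, 31, 32, 33, 34, 35; added edges (32,3,has); (32,29,has); (32,31,has); (33,15,has); (33,29,has); (33,30,has); (34,17,has); (34,30,has); (34,31,has); (35,29,has); (35,30,has); (35,31,has); result: nodes: 3:pt, 4:pt, 6:pt, 8:pt, 10:pt, 11:pt, 15:pt, 16:pt, 17:pt, 19:F, 20:F, 21:F, 22:pt, 23:pt, 24:pt, 25:F, 26:F, 27:F, 28:F, 29:pt, 30:pt, 31:pt, 32:F, 33:F, 34:F, 35:F edges: (19,8,has); (19,15,has); (19,16,has); (20,11,has); (20,16,has); (20,17,has); (21,15,has); (21,16,has); (21,17,has); (25,3,has); (25,22,has); (25,24,has); (26,8,has); (26,22,has); (26,23,has); (27,11,has); (27,23,has); (27,24,has); (28,22,has); (28,23,has); (28,24,has); (32,3,has); (32,29,has); (32,31,has); (33,15,has); (33,29,has); (33,30,has); (34,17,has); (34,30,has); (34,31,has); (35,29,has); (35,30,has); (35,31,has)
final:
nodes: 3:pt, 4:pt, 6:pt, 8:pt, 10:pt, 11:pt, 15:pt, 16:pt, 17:pt, 19:F, 20:F, 21:F, 22:pt, 23:pt, 24:pt, 25:F, 26:F, 27:F, 28:F, 29:pt, 30:pt, 31:pt, 32:F, 33:F, 34:F, 35:F
edges: (19,8,has); (19,15,has); (19,16,has); (20,11,has); (20,16,has); (20,17,has); (21,15,has); (21,16,has); (21,17,has); (25,3,has); (25,22,has); (25,24,has); (26,8,has); (26,22,has); (26,23,has); (27,11,has); (27,23,has); (27,24,has); (28,22,has); (28,23,has); (28,24,has); (32,3,has); (32,29,has); (32,31,has); (33,15,has); (33,29,has); (33,30,has); (34,17,has); (34,30,has); (34,31,has); (35,29,has); (35,30,has); (35,31,has)


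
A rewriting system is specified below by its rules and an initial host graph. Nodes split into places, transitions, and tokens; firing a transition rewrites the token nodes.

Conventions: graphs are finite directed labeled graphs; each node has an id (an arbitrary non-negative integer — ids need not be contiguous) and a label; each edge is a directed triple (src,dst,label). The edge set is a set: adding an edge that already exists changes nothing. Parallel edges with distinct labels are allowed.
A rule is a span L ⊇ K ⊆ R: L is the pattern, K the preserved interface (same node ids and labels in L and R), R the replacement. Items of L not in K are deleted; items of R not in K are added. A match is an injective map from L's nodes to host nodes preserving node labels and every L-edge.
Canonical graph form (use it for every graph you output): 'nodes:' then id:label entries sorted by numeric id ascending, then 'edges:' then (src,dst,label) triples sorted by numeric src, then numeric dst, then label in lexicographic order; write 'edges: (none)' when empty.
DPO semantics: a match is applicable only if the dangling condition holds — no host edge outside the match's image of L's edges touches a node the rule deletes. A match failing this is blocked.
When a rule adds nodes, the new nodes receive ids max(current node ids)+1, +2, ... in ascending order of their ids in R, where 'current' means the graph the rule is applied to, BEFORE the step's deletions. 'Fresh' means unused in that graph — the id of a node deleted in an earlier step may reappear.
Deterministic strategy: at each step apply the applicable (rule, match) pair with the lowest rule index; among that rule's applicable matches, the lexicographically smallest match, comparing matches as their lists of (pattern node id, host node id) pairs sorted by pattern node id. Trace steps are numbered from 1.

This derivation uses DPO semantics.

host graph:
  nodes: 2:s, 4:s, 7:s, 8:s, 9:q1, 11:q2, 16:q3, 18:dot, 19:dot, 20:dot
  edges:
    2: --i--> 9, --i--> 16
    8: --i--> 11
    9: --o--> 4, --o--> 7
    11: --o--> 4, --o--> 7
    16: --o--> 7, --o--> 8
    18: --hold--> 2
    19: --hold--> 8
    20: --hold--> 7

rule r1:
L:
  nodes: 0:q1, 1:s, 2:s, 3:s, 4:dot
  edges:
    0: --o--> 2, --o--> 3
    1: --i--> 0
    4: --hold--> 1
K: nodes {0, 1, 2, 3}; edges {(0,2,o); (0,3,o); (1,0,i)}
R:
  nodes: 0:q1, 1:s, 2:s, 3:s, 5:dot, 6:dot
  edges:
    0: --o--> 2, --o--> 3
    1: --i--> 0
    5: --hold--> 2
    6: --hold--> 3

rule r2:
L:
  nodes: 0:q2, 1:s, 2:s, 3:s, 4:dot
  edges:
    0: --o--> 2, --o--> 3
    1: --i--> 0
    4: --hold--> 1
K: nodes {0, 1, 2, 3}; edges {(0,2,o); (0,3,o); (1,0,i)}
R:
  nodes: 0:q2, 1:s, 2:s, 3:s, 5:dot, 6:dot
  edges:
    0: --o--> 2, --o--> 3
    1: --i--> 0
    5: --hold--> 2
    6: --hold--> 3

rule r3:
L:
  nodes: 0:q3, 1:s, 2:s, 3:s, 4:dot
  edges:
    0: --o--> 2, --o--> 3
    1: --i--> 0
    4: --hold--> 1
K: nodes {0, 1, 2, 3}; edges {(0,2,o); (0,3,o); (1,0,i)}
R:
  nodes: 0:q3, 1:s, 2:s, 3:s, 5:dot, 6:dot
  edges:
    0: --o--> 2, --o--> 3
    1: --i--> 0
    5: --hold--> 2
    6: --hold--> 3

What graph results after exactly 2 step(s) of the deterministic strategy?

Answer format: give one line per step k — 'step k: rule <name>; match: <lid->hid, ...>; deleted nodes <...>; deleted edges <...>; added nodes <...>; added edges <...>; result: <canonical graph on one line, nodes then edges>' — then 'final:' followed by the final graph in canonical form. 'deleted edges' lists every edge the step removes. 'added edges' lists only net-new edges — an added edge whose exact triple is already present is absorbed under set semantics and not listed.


step 1: rule r1; match: 0->9, 1->2, 2->4, 3->7, 4->18; deleted nodes 18; deleted edges (18,2,hold); added nodes 21, 22; added edges (21,4,hold); (22,7,hold); result: nodes: 2:s, 4:s, 7:s, 8:s, 9:q1, 11:q2, 16:q3, 19:dot, 20:dot, 21:dot, 22:dot edges: (2,9,i); (2,16,i); (8,11,i); (9,4,o); (9,7,o); (11,4,o); (11,7,o); (16,7,o); (16,8,o); (19,8,hold); (20,7,hold); (21,4,hold); (22,7,hold)
step 2: rule r2; match: 0->11, 1->8, 2->4, 3->7, 4->19; deleted nodes 19; deleted edges (19,8,hold); added nodes 23, 24; added edges (23,4,hold); (24,7,hold); result: nodes: 2:s, 4:s, 7:s, 8:s, 9:q1, 11:q2, 16:q3, 20:dot, 21:dot, 22:dot, 23:dot, 24:dot edges: (2,9,i); (2,16,i); (8,11,i); (9,4,o); (9,7,o); (11,4,o); (11,7,o); (16,7,o); (16,8,o); (20,7,hold); (21,4,hold); (22,7,hold); (23,4,hold); (24,7,hold)
final:
nodes: 2:s, 4:s, 7:s, 8:s, 9:q1, 11:q2, 16:q3, 20:dot, 21:dot, 22:dot, 23:dot, 24:dot
edges: (2,9,i); (2,16,i); (8,11,i); (9,4,o); (9,7,o); (11,4,o); (11,7,o); (16,7,o); (16,8,o); (20,7,hold); (21,4,hold); (22,7,hold); (23,4,hold); (24,7,hold)


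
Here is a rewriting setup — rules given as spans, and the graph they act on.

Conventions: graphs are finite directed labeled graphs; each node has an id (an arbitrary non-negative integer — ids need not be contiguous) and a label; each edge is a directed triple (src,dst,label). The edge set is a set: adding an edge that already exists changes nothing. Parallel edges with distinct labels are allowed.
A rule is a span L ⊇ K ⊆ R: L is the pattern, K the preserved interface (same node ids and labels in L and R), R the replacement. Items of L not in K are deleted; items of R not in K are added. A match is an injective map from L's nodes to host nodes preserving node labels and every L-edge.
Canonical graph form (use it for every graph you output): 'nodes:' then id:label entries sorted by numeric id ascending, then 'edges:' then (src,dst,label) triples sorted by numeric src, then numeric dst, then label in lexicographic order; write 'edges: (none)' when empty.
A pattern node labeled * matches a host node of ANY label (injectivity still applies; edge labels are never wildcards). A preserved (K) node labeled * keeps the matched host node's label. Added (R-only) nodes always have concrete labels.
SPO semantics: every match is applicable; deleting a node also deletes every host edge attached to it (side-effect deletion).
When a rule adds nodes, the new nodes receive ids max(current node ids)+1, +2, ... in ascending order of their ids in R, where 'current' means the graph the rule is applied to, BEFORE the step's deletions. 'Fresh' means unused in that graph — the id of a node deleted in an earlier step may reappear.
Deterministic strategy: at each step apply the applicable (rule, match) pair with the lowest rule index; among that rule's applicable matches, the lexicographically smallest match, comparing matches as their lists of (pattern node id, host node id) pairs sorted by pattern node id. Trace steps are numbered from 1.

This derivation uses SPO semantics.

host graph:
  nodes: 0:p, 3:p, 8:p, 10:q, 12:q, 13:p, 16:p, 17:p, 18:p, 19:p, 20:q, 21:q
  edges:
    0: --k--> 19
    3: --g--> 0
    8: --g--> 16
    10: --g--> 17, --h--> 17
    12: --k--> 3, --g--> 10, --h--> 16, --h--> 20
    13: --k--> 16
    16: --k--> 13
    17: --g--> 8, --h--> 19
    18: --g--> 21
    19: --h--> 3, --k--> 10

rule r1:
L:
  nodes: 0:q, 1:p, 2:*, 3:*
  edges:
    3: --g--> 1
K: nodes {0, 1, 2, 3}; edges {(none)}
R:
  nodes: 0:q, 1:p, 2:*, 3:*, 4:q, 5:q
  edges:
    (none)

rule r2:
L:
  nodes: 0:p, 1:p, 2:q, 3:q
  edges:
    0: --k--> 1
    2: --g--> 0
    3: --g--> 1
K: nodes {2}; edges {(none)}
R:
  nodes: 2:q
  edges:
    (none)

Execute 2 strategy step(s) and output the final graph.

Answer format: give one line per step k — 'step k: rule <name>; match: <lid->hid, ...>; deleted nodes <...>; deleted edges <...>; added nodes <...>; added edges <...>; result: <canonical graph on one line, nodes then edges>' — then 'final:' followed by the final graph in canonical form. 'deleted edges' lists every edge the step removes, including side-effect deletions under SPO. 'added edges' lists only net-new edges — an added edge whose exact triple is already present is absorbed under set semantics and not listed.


step 1: rule r1; match: 0->10, 1->0, 2->8, 3->3; deleted nodes (none); deleted edges (3,0,g); added nodes 22, 23; added edges (none); result: nodes: 0:p, 3:p, 8:p, 10:q, 12:q, 13:p, 16:p, 17:p, 18:p, 19:p, 20:q, 21:q, 22:q, 23:q edges: (0,19,k); (8,16,g); (10,17,g); (10,17,h); (12,3,k); (12,10,g); (12,16,h); (12,20,h); (13,16,k); (16,13,k); (17,8,g); (17,19,h); (18,21,g); (19,3,h); (19,10,k)
step 2: rule r1; match: 0->10, 1->8, 2->0, 3->17; deleted nodes (none); deleted edges (17,8,g); added nodes 24, 25; added edges (none); result: nodes: 0:p, 3:p, 8:p, 10:q, 12:q, 13:p, 16:p, 17:p, 18:p, 19:p, 20:q, 21:q, 22:q, 23:q, 24:q, 25:q edges: (0,19,k); (8,16,g); (10,17,g); (10,17,h); (12,3,k); (12,10,g); (12,16,h); (12,20,h); (13,16,k); (16,13,k); (17,19,h); (18,21,g); (19,3,h); (19,10,k)
final:
nodes: 0:p, 3:p, 8:p, 10:q, 12:q, 13:p, 16:p, 17:p, 18:p, 19:p, 20:q, 21:q, 22:q, 23:q, 24:q, 25:q
edges: (0,19,k); (8,16,g); (10,17,g); (10,17,h); (12,3,k); (12,10,g); (12,16,h); (12,20,h); (13,16,k); (16,13,k); (17,19,h); (18,21,g); (19,3,h); (19,10,k)


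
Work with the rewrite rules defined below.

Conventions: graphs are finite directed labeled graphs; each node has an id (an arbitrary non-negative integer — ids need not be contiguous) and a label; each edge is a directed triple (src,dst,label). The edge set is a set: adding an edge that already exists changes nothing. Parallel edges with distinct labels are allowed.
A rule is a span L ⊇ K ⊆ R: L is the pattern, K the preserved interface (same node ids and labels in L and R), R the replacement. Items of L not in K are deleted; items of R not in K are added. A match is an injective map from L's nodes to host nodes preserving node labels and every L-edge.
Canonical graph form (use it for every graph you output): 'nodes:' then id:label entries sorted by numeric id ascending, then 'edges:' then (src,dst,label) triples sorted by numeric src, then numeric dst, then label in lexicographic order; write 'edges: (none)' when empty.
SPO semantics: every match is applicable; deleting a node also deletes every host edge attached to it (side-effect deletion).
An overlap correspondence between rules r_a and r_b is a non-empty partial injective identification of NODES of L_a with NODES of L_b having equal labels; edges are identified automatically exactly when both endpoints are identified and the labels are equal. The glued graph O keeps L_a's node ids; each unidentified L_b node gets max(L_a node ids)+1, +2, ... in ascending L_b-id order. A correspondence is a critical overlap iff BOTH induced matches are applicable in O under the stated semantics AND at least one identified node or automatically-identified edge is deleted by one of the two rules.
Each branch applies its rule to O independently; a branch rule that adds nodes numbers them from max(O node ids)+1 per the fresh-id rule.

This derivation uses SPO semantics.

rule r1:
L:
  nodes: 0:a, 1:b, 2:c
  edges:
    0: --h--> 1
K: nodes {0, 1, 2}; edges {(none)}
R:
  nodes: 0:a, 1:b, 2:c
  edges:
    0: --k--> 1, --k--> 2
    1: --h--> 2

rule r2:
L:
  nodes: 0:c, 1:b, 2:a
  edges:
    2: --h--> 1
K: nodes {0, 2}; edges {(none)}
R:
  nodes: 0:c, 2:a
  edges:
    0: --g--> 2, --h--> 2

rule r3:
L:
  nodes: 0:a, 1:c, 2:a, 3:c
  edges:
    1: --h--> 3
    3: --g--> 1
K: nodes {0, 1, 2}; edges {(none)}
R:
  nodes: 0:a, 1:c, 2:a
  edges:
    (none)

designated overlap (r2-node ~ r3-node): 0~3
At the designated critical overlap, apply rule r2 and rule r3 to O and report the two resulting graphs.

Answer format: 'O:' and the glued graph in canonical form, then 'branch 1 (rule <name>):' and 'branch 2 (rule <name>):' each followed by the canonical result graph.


O:
nodes: 0:c, 1:b, 2:a, 3:a, 4:c, 5:a
edges: (0,4,g); (2,1,h); (4,0,h)
branch 1 (rule r2):
nodes: 0:c, 2:a, 3:a, 4:c, 5:a
edges: (0,2,g); (0,2,h); (0,4,g); (4,0,h)
branch 2 (rule r3):
nodes: 1:b, 2:a, 3:a, 4:c, 5:a
edges: (2,1,h)
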